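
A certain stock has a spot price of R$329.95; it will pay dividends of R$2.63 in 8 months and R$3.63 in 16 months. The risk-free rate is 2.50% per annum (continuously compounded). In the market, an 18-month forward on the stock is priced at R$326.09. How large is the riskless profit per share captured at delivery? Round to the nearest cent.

PV(dividends) I = 2.63·e^(−0.0250·8/12) + 3.63·e^(−0.0250·16/12) = 6.0975
Fair forward F* = (S − I)·e^(rT) = (329.95 − 6.0975)·e^0.037500 = 323.8525 × 1.038212 = 336.2276
Market R$326.09 < fair 336.2276: forward underpriced → reverse cash-and-carry (short the stock, invest proceeds at r, pay the dividends, go long the forward).
Profit at T = |F_mkt − F*| = |326.09 − 336.2276| = R$10.14 per share

R$10.14 per share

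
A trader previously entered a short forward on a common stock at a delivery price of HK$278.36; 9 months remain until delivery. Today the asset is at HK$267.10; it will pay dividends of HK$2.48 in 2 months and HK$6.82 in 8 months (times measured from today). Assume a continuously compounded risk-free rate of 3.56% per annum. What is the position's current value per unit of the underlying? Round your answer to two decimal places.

HK$13.05

PV(remaining dividends) I = 2.48·e^(−0.0356·2/12) + 6.82·e^(−0.0356·8/12) = 9.1254
Current forward F = (S − I)·e^(rT) = (267.10 − 9.1254)·e^(0.0356·9/12) = 257.9746 × 1.027060 = 264.9554
Value (long) = (F − K)·e^(−rT) = (264.9554 − 278.36) × 0.973653 = -13.0514
Short position value = −(long value) = HK$13.05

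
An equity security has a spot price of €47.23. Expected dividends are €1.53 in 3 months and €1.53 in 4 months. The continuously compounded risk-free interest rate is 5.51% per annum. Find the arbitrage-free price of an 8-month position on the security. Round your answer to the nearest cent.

PV(dividends) I = 1.53·e^(−0.0551·3/12) + 1.53·e^(−0.0551·4/12)
I = 1.5091 + 1.5022 = 3.0113
F = (S − I)·e^(rT) = (47.23 − 3.0113) · e^(0.0551·8/12)
= 44.2187 · e^0.036733 = 44.2187 × 1.037416 = €45.87

€45.87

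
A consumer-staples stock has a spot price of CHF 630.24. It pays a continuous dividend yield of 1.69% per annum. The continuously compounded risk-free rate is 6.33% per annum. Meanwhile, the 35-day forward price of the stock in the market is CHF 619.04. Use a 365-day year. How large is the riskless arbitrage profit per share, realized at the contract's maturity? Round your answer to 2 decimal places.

Fair forward: F* = S·e^(carry·T), with carry = (r − q) = 0.0633 − 0.0169 = 0.0464
F* = 630.24 · e^(0.0464 × 35/365) = 630.24 · e^0.004449 = 630.24 × 1.004459 = CHF 633.0502
Market CHF 619.04 < fair CHF 633.0502: forward underpriced → reverse cash-and-carry (short spot, go long the forward).
At maturity, profit = |F_mkt − F*| = |619.04 − 633.0502| = CHF 14.01 per share

CHF 14.01 per share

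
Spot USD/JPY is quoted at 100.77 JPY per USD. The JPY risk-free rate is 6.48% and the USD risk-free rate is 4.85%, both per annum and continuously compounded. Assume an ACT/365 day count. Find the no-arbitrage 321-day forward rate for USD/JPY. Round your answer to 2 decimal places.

102.22

F = S·e^((r_JPY − r_USD)T) = 100.77 · e^((0.0648 − 0.0485) × 321/365)
= 100.77 · e^0.014335 = 100.77 × 1.014438
F = 102.22 JPY per USD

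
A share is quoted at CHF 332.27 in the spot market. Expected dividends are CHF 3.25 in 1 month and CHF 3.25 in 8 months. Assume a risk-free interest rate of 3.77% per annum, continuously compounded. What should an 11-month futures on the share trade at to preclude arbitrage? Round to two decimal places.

CHF 337.32

PV(dividends) I = 3.25·e^(−0.0377·1/12) + 3.25·e^(−0.0377·8/12)
I = 3.2398 + 3.1693 = 6.4091
F = (S − I)·e^(rT) = (332.27 − 6.4091) · e^(0.0377·11/12)
= 325.8609 · e^0.034558 = 325.8609 × 1.035162 = CHF 337.32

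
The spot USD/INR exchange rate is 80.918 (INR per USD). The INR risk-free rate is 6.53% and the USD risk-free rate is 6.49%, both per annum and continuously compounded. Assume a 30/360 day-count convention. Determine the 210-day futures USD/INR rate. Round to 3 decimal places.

80.937

F = S·e^((r_INR − r_USD)T) = 80.918 · e^((0.0653 − 0.0649) × 210/360)
= 80.918 · e^0.000233 = 80.918 × 1.000233
F = 80.937 INR per USD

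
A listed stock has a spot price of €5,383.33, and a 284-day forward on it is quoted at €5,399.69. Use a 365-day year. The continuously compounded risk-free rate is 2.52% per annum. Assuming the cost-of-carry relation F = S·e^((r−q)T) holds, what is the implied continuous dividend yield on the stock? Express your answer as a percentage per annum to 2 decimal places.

2.13%

From F = S·e^((r−q)T): (r − q) = ln(F/S)/T
ln(5399.69/5383.33) = ln(1.003039) = 0.003034
(r − q) = 0.003034 / (284/365) = 0.003899
q = r − ln(F/S)/T = 0.0252 − 0.003899 = 0.021301
q = 2.13%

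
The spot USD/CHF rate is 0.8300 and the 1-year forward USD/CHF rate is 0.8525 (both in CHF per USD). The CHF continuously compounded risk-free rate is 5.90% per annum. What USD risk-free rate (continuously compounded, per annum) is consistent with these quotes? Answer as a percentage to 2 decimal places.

3.23%

F = S·e^((r_CHF − r_USD)T) ⇒ r_USD = r_CHF − ln(F/S)/T
ln(0.8525/0.8300) = 0.026748; /(12/12) = 0.026748
r_USD = 0.0590 − 0.026748 = 0.032252
r_USD = 3.23%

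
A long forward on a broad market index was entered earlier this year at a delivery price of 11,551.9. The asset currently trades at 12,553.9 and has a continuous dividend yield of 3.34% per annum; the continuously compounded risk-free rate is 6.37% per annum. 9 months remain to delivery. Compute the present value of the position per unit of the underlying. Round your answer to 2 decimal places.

1230.35

Current fair forward for the remaining 9 months: F = S·e^((r − q)·T), (r − q) = 0.0637 − 0.0334 = 0.0303
F = 12553.9 · e^(0.0303 × 9/12) = 12553.9 × 1.02298518 = 12842.4537
Value of long forward = (F − K)·e^(−rT) = (12842.4537 − 11551.9) · e^(−0.0637·9/12)
= 1290.5537 × 0.95334827 = 1230.35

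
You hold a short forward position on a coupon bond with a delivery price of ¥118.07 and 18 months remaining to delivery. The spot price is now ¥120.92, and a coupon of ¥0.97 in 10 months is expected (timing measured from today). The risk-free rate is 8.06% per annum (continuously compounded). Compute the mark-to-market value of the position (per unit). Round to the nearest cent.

PV(remaining coupons) I = 0.97·e^(−0.0806·10/12) = 0.9070
Current forward F = (S − I)·e^(rT) = (120.92 − 0.9070)·e^(0.0806·18/12) = 120.0130 × 1.128512 = 135.4361
Value (long) = (F − K)·e^(−rT) = (135.4361 − 118.07) × 0.886123 = 15.3885
Short position value = −(long value) = -¥15.39

-¥15.39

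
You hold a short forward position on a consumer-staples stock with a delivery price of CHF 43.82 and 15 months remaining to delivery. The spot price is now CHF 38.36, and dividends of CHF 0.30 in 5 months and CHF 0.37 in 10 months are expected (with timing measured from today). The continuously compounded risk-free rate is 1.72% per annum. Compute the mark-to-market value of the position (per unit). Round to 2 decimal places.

CHF 5.19

PV(remaining dividends) I = 0.30·e^(−0.0172·5/12) + 0.37·e^(−0.0172·10/12) = 0.6626
Current forward F = (S − I)·e^(rT) = (38.36 − 0.6626)·e^(0.0172·15/12) = 37.6974 × 1.021733 = 38.5167
Value (long) = (F − K)·e^(−rT) = (38.5167 − 43.82) × 0.978729 = -5.1905
Short position value = −(long value) = CHF 5.19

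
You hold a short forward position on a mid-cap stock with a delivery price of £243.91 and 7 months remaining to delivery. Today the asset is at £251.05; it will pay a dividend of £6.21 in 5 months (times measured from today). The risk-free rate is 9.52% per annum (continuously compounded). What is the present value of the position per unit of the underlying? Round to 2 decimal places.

PV(remaining dividends) I = 6.21·e^(−0.0952·5/12) = 5.9685
Current forward F = (S − I)·e^(rT) = (251.05 − 5.9685)·e^(0.0952·7/12) = 245.0815 × 1.057104 = 259.0766
Value (long) = (F − K)·e^(−rT) = (259.0766 − 243.91) × 0.945980 = 14.3473
Short position value = −(long value) = -£14.35

-£14.35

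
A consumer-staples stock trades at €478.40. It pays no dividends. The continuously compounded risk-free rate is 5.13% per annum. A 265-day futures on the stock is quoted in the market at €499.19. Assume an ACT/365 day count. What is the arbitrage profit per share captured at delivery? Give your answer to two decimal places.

Fair futures: F* = S·e^(carry·T), with carry = r = 0.0513
F* = 478.40 · e^(0.0513 × 265/365) = 478.40 · e^0.037245 = 478.40 × 1.037947 = €496.5538
Market €499.19 > fair €496.5538: forward overpriced → cash-and-carry (buy spot, short the forward).
At maturity, profit = |F_mkt − F*| = |499.19 − 496.5538| = €2.64 per share

€2.64 per share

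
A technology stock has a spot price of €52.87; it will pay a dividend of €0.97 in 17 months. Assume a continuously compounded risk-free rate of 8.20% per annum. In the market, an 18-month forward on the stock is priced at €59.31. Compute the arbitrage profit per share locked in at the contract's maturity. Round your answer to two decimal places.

€0.50 per share

PV(dividends) I = 0.97·e^(−0.0820·17/12) = 0.8636
Fair forward F* = (S − I)·e^(rT) = (52.87 − 0.8636)·e^0.123000 = 52.0064 × 1.130884 = 58.8132
Market €59.31 > fair 58.8132: forward overpriced → cash-and-carry (borrow at r, buy the stock and collect the dividends, short the forward).
Profit at T = |F_mkt − F*| = |59.31 − 58.8132| = €0.50 per share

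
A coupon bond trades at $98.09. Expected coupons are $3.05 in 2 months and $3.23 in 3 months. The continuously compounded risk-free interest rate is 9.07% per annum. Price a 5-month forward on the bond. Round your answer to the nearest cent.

$95.47

PV(coupons) I = 3.05·e^(−0.0907·2/12) + 3.23·e^(−0.0907·3/12)
I = 3.0042 + 3.1576 = 6.1618
F = (S − I)·e^(rT) = (98.09 − 6.1618) · e^(0.0907·5/12)
= 91.9282 · e^0.037792 = 91.9282 × 1.038515 = $95.47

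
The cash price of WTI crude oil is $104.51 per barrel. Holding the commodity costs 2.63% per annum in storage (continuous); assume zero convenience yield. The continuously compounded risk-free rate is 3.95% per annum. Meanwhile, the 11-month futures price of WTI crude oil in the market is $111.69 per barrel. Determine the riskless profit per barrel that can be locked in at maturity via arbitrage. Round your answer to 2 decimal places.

Fair futures: F* = S·e^(carry·T), with carry = (r + u) = 0.0395 + 0.0263 = 0.0658
F* = 104.51 · e^(0.0658 × 11/12) = 104.51 · e^0.060317 = 104.51 × 1.062173 = $111.0077
Market $111.69 > fair $111.0077: forward overpriced → cash-and-carry (buy spot, short the forward).
At maturity, profit = |F_mkt − F*| = |111.69 − 111.0077| = $0.68 per barrel

$0.68 per barrel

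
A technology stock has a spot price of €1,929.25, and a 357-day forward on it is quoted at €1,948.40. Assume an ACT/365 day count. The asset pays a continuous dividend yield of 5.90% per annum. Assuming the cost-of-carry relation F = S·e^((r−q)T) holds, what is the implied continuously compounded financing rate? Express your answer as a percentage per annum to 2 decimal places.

6.91%

From F = S·e^((r−q)T): (r − q) = ln(F/S)/T
ln(1948.40/1929.25) = ln(1.009926) = 0.009877
(r − q) = 0.009877 / (357/365) = 0.010098
r = ln(F/S)/T + q = 0.010098 + 0.0590 = 0.069098
r = 6.91%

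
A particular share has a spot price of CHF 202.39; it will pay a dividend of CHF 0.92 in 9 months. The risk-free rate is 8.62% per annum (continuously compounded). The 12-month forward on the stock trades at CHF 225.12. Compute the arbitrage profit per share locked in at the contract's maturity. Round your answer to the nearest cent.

PV(dividends) I = 0.92·e^(−0.0862·9/12) = 0.8624
Fair forward F* = (S − I)·e^(rT) = (202.39 − 0.8624)·e^0.086200 = 201.5276 × 1.090024 = 219.6699
Market CHF 225.12 > fair 219.6699: forward overpriced → cash-and-carry (borrow at r, buy the stock and collect the dividends, short the forward).
Profit at T = |F_mkt − F*| = |225.12 − 219.6699| = CHF 5.45 per share

CHF 5.45 per share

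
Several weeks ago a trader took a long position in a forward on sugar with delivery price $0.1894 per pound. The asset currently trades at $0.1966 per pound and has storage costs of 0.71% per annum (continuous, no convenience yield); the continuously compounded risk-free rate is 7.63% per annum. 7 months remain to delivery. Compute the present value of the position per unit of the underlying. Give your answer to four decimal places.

$0.0163 per pound

Current fair forward for the remaining 7 months: F = S·e^((r + u)·T), (r + u) = 0.0763 + 0.0071 = 0.0834
F = 0.1966 · e^(0.0834 × 7/12) = 0.1966 × 1.049853 = 0.2064
Value of long forward = (F − K)·e^(−rT) = (0.2064 − 0.1894) · e^(−0.0763·7/12)
= 0.0170 × 0.956468 = 0.0163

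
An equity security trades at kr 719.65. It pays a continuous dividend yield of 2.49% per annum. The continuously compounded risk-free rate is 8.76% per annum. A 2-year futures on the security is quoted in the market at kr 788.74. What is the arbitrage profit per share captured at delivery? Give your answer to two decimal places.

Fair futures: F* = S·e^(carry·T), with carry = (r − q) = 0.0876 − 0.0249 = 0.0627
F* = 719.65 · e^(0.0627 × 2) = 719.65 · e^0.125400 = 719.65 × 1.133602 = kr 815.7967
Market kr 788.74 < fair kr 815.7967: forward underpriced → reverse cash-and-carry (short spot, go long the forward).
At maturity, profit = |F_mkt − F*| = |788.74 − 815.7967| = kr 27.06 per share

kr 27.06 per share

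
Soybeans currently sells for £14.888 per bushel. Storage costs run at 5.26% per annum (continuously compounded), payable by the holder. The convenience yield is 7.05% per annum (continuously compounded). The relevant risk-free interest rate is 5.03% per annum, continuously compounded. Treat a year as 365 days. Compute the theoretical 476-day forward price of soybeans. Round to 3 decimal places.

Net carry = r + u − y = 0.0503 + 0.0526 − 0.0705 = 0.0324
F = S·e^((r+u−y)T) = 14.888 · e^(0.0324 × 476/365) = 14.888 · e^0.042253
= 14.888 × 1.043158 = £15.531 per bushel

£15.531 per bushel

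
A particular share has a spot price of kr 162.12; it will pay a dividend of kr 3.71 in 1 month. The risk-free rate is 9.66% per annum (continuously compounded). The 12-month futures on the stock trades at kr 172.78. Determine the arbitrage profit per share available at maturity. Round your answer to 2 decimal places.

PV(dividends) I = 3.71·e^(−0.0966·1/12) = 3.6803
Fair futures F* = (S − I)·e^(rT) = (162.12 − 3.6803)·e^0.096600 = 158.4397 × 1.101420 = 174.5087
Market kr 172.78 < fair 174.5087: forward underpriced → reverse cash-and-carry (short the stock, invest proceeds at r, pay the dividends, go long the forward).
Profit at T = |F_mkt − F*| = |172.78 − 174.5087| = kr 1.73 per share

kr 1.73 per share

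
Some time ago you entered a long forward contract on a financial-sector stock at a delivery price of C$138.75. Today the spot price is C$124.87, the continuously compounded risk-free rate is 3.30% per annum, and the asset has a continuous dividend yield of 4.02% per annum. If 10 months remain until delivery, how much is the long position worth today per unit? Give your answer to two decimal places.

-C$14.23

Current fair forward for the remaining 10 months: F = S·e^((r − q)·T), (r − q) = 0.0330 − 0.0402 = -0.0072
F = 124.87 · e^(-0.0072 × 10/12) = 124.87 × 0.994018 = 124.1230
Value of long forward = (F − K)·e^(−rT) = (124.1230 − 138.75) · e^(−0.0330·10/12)
= -14.6270 × 0.972875 = -14.23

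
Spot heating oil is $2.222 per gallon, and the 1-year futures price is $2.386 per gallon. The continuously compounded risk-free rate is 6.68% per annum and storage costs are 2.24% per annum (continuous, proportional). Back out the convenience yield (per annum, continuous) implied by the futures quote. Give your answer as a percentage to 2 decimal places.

F = S·e^((r+u−y)T) ⇒ (r+u−y) = ln(F/S)/T
ln(2.386/2.222) = 0.071211; /T ⇒ 0.071211
y = r + u − ln(F/S)/T = 0.0668 + 0.0224 − 0.071211 = 0.017989
y = 1.80%

1.80%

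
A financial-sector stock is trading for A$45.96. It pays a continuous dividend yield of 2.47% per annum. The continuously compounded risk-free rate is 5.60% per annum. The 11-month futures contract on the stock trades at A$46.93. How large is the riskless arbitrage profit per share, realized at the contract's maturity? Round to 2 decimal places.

Fair futures: F* = S·e^(carry·T), with carry = (r − q) = 0.0560 − 0.0247 = 0.0313
F* = 45.96 · e^(0.0313 × 11/12) = 45.96 · e^0.028692 = 45.96 × 1.029108 = A$47.2978
Market A$46.93 < fair A$47.2978: forward underpriced → reverse cash-and-carry (short spot, go long the forward).
At maturity, profit = |F_mkt − F*| = |46.93 − 47.2978| = A$0.37 per share

A$0.37 per share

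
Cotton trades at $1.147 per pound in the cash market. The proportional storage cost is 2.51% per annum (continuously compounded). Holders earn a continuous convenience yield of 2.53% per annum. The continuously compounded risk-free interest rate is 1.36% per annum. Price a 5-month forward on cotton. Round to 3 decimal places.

$1.153 per pound

Net carry = r + u − y = 0.0136 + 0.0251 − 0.0253 = 0.0134
F = S·e^((r+u−y)T) = 1.147 · e^(0.0134 × 5/12) = 1.147 · e^0.005583
= 1.147 × 1.005599 = $1.153 per pound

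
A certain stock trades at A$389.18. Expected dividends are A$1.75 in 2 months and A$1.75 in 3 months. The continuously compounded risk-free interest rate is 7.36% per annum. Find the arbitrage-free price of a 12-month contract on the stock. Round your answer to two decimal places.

A$415.19

PV(dividends) I = 1.75·e^(−0.0736·2/12) + 1.75·e^(−0.0736·3/12)
I = 1.7287 + 1.7181 = 3.4468
F = (S − I)·e^(rT) = (389.18 − 3.4468) · e^(0.0736·12/12)
= 385.7332 · e^0.073600 = 385.7332 × 1.076376 = A$415.19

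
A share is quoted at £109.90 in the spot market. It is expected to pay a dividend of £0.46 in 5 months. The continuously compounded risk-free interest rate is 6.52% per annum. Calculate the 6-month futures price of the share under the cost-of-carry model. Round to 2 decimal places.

PV(dividends) I = 0.46·e^(−0.0652·5/12)
I = 0.4477
F = (S − I)·e^(rT) = (109.90 − 0.4477) · e^(0.0652·6/12)
= 109.4523 · e^0.032600 = 109.4523 × 1.033137 = £113.08

£113.08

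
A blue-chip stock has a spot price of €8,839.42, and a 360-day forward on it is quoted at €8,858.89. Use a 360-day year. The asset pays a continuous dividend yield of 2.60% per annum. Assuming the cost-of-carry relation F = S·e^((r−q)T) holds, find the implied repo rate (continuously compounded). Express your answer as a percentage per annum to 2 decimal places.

From F = S·e^((r−q)T): (r − q) = ln(F/S)/T
ln(8858.89/8839.42) = ln(1.002203) = 0.002201
(r − q) = 0.002201 / (360/360) = 0.002201
r = ln(F/S)/T + q = 0.002201 + 0.0260 = 0.028201
r = 2.82%

2.82%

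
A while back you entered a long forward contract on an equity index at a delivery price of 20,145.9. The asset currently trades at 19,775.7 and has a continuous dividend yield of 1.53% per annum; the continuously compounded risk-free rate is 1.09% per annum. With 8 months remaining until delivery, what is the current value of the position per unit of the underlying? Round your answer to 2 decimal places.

Current fair forward for the remaining 8 months: F = S·e^((r − q)·T), (r − q) = 0.0109 − 0.0153 = -0.0044
F = 19775.7 · e^(-0.0044 × 8/12) = 19775.7 × 0.99707096 = 19717.7762
Value of long forward = (F − K)·e^(−rT) = (19717.7762 − 20145.9) · e^(−0.0109·8/12)
= -428.1238 × 0.99275967 = -425.02

-425.02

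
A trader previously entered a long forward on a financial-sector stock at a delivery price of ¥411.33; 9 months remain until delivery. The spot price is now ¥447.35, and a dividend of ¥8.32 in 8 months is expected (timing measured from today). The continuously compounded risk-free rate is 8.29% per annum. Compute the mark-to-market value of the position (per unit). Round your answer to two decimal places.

PV(remaining dividends) I = 8.32·e^(−0.0829·8/12) = 7.8727
Current forward F = (S − I)·e^(rT) = (447.35 − 7.8727)·e^(0.0829·9/12) = 439.4773 × 1.064149 = 467.6693
Value (long) = (F − K)·e^(−rT) = (467.6693 − 411.33) × 0.939718 = 52.9431
Value = ¥52.94

¥52.94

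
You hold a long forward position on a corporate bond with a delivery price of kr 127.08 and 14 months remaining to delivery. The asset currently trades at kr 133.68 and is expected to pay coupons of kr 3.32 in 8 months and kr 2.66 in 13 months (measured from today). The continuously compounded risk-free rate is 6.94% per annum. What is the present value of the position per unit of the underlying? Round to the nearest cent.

kr 10.85

PV(remaining coupons) I = 3.32·e^(−0.0694·8/12) + 2.66·e^(−0.0694·13/12) = 5.6372
Current forward F = (S − I)·e^(rT) = (133.68 − 5.6372)·e^(0.0694·14/12) = 128.0428 × 1.084335 = 138.8413
Value (long) = (F − K)·e^(−rT) = (138.8413 − 127.08) × 0.922224 = 10.8466
Value = kr 10.85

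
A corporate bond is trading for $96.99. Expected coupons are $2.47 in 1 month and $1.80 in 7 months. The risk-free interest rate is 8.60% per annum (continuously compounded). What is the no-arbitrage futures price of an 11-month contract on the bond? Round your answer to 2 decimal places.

$100.44

PV(coupons) I = 2.47·e^(−0.0860·1/12) + 1.80·e^(−0.0860·7/12)
I = 2.4524 + 1.7119 = 4.1643
F = (S − I)·e^(rT) = (96.99 − 4.1643) · e^(0.0860·11/12)
= 92.8257 · e^0.078833 = 92.8257 × 1.082024 = $100.44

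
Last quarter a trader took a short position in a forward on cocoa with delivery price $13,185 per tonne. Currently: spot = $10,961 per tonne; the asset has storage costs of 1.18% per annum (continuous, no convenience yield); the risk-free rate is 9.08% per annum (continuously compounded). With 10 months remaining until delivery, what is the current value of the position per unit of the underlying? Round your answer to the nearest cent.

$1154.83 per tonne

Current fair forward for the remaining 10 months: F = S·e^((r + u)·T), (r + u) = 0.0908 + 0.0118 = 0.1026
F = 10961 · e^(0.1026 × 10/12) = 10961 × 1.08926156 = 11939.3960
Value of long forward = (F − K)·e^(−rT) = (11939.3960 − 13185) · e^(−0.0908·10/12)
= -1245.6040 × 0.92712520 = -1154.83
Short position value = −(long value) = $1154.83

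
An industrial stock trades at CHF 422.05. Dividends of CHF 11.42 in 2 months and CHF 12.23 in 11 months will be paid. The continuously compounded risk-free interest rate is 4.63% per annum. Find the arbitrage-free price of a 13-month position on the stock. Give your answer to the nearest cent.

CHF 419.52

PV(dividends) I = 11.42·e^(−0.0463·2/12) + 12.23·e^(−0.0463·11/12)
I = 11.3322 + 11.7218 = 23.0540
F = (S − I)·e^(rT) = (422.05 − 23.0540) · e^(0.0463·13/12)
= 398.9960 · e^0.050158 = 398.9960 × 1.051437 = CHF 419.52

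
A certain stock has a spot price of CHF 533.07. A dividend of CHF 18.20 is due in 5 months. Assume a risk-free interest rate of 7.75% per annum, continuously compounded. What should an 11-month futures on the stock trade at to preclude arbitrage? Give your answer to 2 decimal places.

PV(dividends) I = 18.20·e^(−0.0775·5/12)
I = 17.6217
F = (S − I)·e^(rT) = (533.07 − 17.6217) · e^(0.0775·11/12)
= 515.4483 · e^0.071042 = 515.4483 × 1.073626 = CHF 553.40

CHF 553.40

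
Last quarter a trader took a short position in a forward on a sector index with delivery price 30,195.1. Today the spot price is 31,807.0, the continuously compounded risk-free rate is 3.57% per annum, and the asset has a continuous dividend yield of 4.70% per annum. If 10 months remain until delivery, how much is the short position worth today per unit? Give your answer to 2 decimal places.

-1275.28

Current fair forward for the remaining 10 months: F = S·e^((r − q)·T), (r − q) = 0.0357 − 0.0470 = -0.0113
F = 31807.0 · e^(-0.0113 × 10/12) = 31807.0 × 0.99062753 = 31508.8898
Value of long forward = (F − K)·e^(−rT) = (31508.8898 − 30195.1) · e^(−0.0357·10/12)
= 1313.7898 × 0.97068818 = 1275.28
Short position value = −(long value) = -1275.28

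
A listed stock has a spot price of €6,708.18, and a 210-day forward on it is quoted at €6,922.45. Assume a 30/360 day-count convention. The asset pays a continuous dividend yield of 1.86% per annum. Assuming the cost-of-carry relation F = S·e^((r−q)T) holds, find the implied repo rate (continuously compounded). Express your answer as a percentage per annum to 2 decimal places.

From F = S·e^((r−q)T): (r − q) = ln(F/S)/T
ln(6922.45/6708.18) = ln(1.031942) = 0.031442
(r − q) = 0.031442 / (210/360) = 0.053901
r = ln(F/S)/T + q = 0.053901 + 0.0186 = 0.072501
r = 7.25%

7.25%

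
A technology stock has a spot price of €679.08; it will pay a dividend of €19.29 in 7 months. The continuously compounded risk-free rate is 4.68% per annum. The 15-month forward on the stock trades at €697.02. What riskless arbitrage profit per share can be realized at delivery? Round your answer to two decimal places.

PV(dividends) I = 19.29·e^(−0.0468·7/12) = 18.7705
Fair forward F* = (S − I)·e^(rT) = (679.08 − 18.7705)·e^0.058500 = 660.3095 × 1.060245 = 700.0898
Market €697.02 < fair 700.0898: forward underpriced → reverse cash-and-carry (short the stock, invest proceeds at r, pay the dividends, go long the forward).
Profit at T = |F_mkt − F*| = |697.02 − 700.0898| = €3.07 per share

€3.07 per share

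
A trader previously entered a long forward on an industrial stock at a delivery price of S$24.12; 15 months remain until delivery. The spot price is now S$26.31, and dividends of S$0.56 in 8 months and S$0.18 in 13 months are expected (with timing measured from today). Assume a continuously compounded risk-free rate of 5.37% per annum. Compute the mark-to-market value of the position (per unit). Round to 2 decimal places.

S$3.05

PV(remaining dividends) I = 0.56·e^(−0.0537·8/12) + 0.18·e^(−0.0537·13/12) = 0.7101
Current forward F = (S − I)·e^(rT) = (26.31 − 0.7101)·e^(0.0537·15/12) = 25.5999 × 1.069429 = 27.3773
Value (long) = (F − K)·e^(−rT) = (27.3773 − 24.12) × 0.935078 = 3.0458
Value = S$3.05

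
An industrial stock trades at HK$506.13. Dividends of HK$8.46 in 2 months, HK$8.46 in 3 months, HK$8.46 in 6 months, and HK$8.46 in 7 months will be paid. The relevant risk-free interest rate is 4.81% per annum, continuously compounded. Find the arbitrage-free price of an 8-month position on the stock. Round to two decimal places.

HK$488.30

PV(dividends) I = 8.46·e^(−0.0481·2/12) + 8.46·e^(−0.0481·3/12) + 8.46·e^(−0.0481·6/12) + 8.46·e^(−0.0481·7/12)
I = 8.3925 + 8.3589 + 8.2590 + 8.2259 = 33.2363
F = (S − I)·e^(rT) = (506.13 − 33.2363) · e^(0.0481·8/12)
= 472.8937 · e^0.032067 = 472.8937 × 1.032587 = HK$488.30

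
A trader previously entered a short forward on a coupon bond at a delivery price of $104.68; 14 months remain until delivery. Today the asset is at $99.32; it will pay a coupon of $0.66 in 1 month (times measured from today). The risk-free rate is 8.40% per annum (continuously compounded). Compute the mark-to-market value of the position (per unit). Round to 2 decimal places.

-$3.76

PV(remaining coupons) I = 0.66·e^(−0.0840·1/12) = 0.6554
Current forward F = (S − I)·e^(rT) = (99.32 − 0.6554)·e^(0.0840·14/12) = 98.6646 × 1.102963 = 108.8234
Value (long) = (F − K)·e^(−rT) = (108.8234 − 104.68) × 0.906649 = 3.7566
Short position value = −(long value) = -$3.76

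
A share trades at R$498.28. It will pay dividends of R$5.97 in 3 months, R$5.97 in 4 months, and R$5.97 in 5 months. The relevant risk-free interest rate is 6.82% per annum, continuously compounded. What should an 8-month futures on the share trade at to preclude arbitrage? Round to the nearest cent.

R$503.14

PV(dividends) I = 5.97·e^(−0.0682·3/12) + 5.97·e^(−0.0682·4/12) + 5.97·e^(−0.0682·5/12)
I = 5.8691 + 5.8358 + 5.8027 = 17.5076
F = (S − I)·e^(rT) = (498.28 − 17.5076) · e^(0.0682·8/12)
= 480.7724 · e^0.045467 = 480.7724 × 1.046516 = R$503.14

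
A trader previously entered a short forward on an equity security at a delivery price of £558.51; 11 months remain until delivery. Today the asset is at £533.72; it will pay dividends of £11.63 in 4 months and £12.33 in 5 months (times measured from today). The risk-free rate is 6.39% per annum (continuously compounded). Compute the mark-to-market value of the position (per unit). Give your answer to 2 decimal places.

£16.41

PV(remaining dividends) I = 11.63·e^(−0.0639·4/12) + 12.33·e^(−0.0639·5/12) = 23.3909
Current forward F = (S − I)·e^(rT) = (533.72 − 23.3909)·e^(0.0639·11/12) = 510.3291 × 1.060325 = 541.1147
Value (long) = (F − K)·e^(−rT) = (541.1147 − 558.51) × 0.943108 = -16.4056
Short position value = −(long value) = £16.41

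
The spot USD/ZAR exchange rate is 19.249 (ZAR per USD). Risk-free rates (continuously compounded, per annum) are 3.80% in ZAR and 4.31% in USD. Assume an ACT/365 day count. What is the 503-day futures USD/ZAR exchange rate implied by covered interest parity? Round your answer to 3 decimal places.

F = S·e^((r_ZAR − r_USD)T) = 19.249 · e^((0.0380 − 0.0431) × 503/365)
= 19.249 · e^-0.007028 = 19.249 × 0.992997
F = 19.114 ZAR per USD

19.114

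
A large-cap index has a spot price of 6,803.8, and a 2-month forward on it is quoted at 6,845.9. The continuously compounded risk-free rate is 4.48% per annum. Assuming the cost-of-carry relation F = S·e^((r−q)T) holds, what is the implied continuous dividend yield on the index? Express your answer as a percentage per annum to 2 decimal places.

0.78%

From F = S·e^((r−q)T): (r − q) = ln(F/S)/T
ln(6845.9/6803.8) = ln(1.006188) = 0.006169
(r − q) = 0.006169 / (2/12) = 0.037014
q = r − ln(F/S)/T = 0.0448 − 0.037014 = 0.007786
q = 0.78%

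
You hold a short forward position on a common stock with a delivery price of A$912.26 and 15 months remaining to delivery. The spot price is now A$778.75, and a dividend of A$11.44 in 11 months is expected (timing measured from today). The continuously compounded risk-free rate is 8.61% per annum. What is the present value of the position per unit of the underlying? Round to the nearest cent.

A$51.00

PV(remaining dividends) I = 11.44·e^(−0.0861·11/12) = 10.5718
Current forward F = (S − I)·e^(rT) = (778.75 − 10.5718)·e^(0.0861·15/12) = 768.1782 × 1.113630 = 855.4663
Value (long) = (F − K)·e^(−rT) = (855.4663 − 912.26) × 0.897964 = -50.9987
Short position value = −(long value) = A$51.00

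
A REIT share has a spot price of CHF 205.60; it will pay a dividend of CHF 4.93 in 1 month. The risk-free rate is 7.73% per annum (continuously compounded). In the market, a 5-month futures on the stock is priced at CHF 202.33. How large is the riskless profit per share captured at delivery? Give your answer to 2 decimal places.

CHF 4.94 per share

PV(dividends) I = 4.93·e^(−0.0773·1/12) = 4.8983
Fair futures F* = (S − I)·e^(rT) = (205.60 − 4.8983)·e^0.032208 = 200.7017 × 1.032732 = 207.2711
Market CHF 202.33 < fair 207.2711: forward underpriced → reverse cash-and-carry (short the stock, invest proceeds at r, pay the dividends, go long the forward).
Profit at T = |F_mkt − F*| = |202.33 − 207.2711| = CHF 4.94 per share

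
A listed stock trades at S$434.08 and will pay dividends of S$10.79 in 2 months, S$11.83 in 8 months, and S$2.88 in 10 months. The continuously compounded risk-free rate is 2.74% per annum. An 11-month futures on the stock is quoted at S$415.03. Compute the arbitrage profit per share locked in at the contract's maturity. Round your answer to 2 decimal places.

S$4.28 per share

PV(dividends) I = 10.79·e^(−0.0274·2/12) + 11.83·e^(−0.0274·8/12) + 2.88·e^(−0.0274·10/12) = 25.1717
Fair futures F* = (S − I)·e^(rT) = (434.08 − 25.1717)·e^0.025117 = 408.9083 × 1.025435 = 419.3089
Market S$415.03 < fair 419.3089: forward underpriced → reverse cash-and-carry (short the stock, invest proceeds at r, pay the dividends, go long the forward).
Profit at T = |F_mkt − F*| = |415.03 − 419.3089| = S$4.28 per share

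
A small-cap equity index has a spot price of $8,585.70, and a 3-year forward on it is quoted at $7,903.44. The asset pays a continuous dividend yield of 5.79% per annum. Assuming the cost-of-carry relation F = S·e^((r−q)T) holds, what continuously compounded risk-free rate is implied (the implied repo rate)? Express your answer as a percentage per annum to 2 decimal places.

From F = S·e^((r−q)T): (r − q) = ln(F/S)/T
ln(7903.44/8585.70) = ln(0.920535) = -0.082800
(r − q) = -0.082800 / (3) = -0.027600
r = ln(F/S)/T + q = -0.027600 + 0.0579 = 0.030300
r = 3.03%

3.03%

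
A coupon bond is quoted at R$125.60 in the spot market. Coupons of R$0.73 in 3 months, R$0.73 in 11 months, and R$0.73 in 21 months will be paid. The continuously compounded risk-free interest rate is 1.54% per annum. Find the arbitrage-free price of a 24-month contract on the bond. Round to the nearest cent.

PV(coupons) I = 0.73·e^(−0.0154·3/12) + 0.73·e^(−0.0154·11/12) + 0.73·e^(−0.0154·21/12)
I = 0.7272 + 0.7198 + 0.7106 = 2.1576
F = (S − I)·e^(rT) = (125.60 − 2.1576) · e^(0.0154·24/12)
= 123.4424 · e^0.030800 = 123.4424 × 1.031279 = R$127.30

R$127.30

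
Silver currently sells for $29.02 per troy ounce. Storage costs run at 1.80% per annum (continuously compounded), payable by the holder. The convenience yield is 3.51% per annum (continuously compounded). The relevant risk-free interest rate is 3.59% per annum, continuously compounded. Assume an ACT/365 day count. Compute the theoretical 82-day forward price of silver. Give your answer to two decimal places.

$29.14 per troy ounce

Net carry = r + u − y = 0.0359 + 0.0180 − 0.0351 = 0.0188
F = S·e^((r+u−y)T) = 29.02 · e^(0.0188 × 82/365) = 29.02 · e^0.004224
= 29.02 × 1.004233 = $29.14 per troy ounce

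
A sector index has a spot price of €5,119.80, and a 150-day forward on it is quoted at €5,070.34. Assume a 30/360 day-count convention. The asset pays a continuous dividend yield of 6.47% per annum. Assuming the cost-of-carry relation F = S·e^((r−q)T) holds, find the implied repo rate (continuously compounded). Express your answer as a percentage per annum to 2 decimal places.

From F = S·e^((r−q)T): (r − q) = ln(F/S)/T
ln(5070.34/5119.80) = ln(0.990339) = -0.009708
(r − q) = -0.009708 / (150/360) = -0.023299
r = ln(F/S)/T + q = -0.023299 + 0.0647 = 0.041401
r = 4.14%

4.14%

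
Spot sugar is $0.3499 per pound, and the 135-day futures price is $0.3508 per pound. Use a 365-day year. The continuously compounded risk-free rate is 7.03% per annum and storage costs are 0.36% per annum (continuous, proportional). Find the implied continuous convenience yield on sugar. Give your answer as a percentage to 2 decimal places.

F = S·e^((r+u−y)T) ⇒ (r+u−y) = ln(F/S)/T
ln(0.3508/0.3499) = 0.002569; /T ⇒ 0.006946
y = r + u − ln(F/S)/T = 0.0703 + 0.0036 − 0.006946 = 0.066954
y = 6.70%

6.70%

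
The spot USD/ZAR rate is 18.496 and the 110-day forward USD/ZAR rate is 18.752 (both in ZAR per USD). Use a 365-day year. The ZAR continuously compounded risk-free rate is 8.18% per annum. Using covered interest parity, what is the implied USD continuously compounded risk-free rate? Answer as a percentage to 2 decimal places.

3.62%

F = S·e^((r_ZAR − r_USD)T) ⇒ r_USD = r_ZAR − ln(F/S)/T
ln(18.752/18.496) = 0.013746; /(110/365) = 0.045612
r_USD = 0.0818 − 0.045612 = 0.036188
r_USD = 3.62%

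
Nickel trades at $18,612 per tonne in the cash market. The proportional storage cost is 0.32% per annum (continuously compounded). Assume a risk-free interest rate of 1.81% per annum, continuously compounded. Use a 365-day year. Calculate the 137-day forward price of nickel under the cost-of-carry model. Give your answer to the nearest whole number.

$18,761 per tonne

Net carry = r + u − y = 0.0181 + 0.0032 − 0.0000 = 0.0213
F = S·e^((r+u−y)T) = 18612 · e^(0.0213 × 137/365) = 18612 · e^0.007995
= 18612 × 1.008027 = $18,761 per tonne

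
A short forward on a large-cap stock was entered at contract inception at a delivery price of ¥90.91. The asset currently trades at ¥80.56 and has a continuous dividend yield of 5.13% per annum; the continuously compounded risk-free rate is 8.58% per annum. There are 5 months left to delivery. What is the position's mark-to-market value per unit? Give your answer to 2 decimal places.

Current fair forward for the remaining 5 months: F = S·e^((r − q)·T), (r − q) = 0.0858 − 0.0513 = 0.0345
F = 80.56 · e^(0.0345 × 5/12) = 80.56 × 1.014479 = 81.7264
Value of long forward = (F − K)·e^(−rT) = (81.7264 − 90.91) · e^(−0.0858·5/12)
= -9.1836 × 0.964881 = -8.86
Short position value = −(long value) = ¥8.86

¥8.86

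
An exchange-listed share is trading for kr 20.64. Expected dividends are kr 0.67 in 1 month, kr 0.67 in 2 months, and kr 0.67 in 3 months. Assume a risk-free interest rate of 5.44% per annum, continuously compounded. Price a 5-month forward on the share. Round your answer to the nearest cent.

kr 19.08

PV(dividends) I = 0.67·e^(−0.0544·1/12) + 0.67·e^(−0.0544·2/12) + 0.67·e^(−0.0544·3/12)
I = 0.6670 + 0.6640 + 0.6609 = 1.9919
F = (S − I)·e^(rT) = (20.64 − 1.9919) · e^(0.0544·5/12)
= 18.6481 · e^0.022667 = 18.6481 × 1.022926 = kr 19.08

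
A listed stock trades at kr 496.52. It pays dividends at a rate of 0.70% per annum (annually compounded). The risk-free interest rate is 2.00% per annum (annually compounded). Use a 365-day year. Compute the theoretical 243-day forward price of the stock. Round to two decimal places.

kr 500.78

F = S · (1+r)^T / (1+q)^T
= 496.52 × 1.013271 / 1.004655 = 496.52 × 1.008576
F = kr 500.78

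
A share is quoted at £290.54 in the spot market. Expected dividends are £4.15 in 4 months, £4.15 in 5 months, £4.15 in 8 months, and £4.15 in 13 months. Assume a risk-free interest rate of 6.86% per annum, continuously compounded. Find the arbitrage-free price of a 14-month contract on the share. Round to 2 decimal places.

PV(dividends) I = 4.15·e^(−0.0686·4/12) + 4.15·e^(−0.0686·5/12) + 4.15·e^(−0.0686·8/12) + 4.15·e^(−0.0686·13/12)
I = 4.0562 + 4.0331 + 3.9645 + 3.8528 = 15.9066
F = (S − I)·e^(rT) = (290.54 − 15.9066) · e^(0.0686·14/12)
= 274.6334 · e^0.080033 = 274.6334 × 1.083323 = £297.52

£297.52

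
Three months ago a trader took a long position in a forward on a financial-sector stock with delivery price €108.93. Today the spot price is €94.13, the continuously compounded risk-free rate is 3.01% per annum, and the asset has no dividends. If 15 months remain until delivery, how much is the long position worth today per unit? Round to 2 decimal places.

Current fair forward for the remaining 15 months: F = S·e^(r·T), r = 0.0301
F = 94.13 · e^(0.0301 × 15/12) = 94.13 × 1.038342 = 97.7391
Value of long forward = (F − K)·e^(−rT) = (97.7391 − 108.93) · e^(−0.0301·15/12)
= -11.1909 × 0.963074 = -10.78

-€10.78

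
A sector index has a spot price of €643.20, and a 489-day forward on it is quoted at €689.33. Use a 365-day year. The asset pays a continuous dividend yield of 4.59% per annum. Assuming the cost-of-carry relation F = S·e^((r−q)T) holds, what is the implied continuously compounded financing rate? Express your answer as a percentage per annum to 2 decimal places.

9.76%

From F = S·e^((r−q)T): (r − q) = ln(F/S)/T
ln(689.33/643.20) = ln(1.071720) = 0.069265
(r − q) = 0.069265 / (489/365) = 0.051701
r = ln(F/S)/T + q = 0.051701 + 0.0459 = 0.097601
r = 9.76%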